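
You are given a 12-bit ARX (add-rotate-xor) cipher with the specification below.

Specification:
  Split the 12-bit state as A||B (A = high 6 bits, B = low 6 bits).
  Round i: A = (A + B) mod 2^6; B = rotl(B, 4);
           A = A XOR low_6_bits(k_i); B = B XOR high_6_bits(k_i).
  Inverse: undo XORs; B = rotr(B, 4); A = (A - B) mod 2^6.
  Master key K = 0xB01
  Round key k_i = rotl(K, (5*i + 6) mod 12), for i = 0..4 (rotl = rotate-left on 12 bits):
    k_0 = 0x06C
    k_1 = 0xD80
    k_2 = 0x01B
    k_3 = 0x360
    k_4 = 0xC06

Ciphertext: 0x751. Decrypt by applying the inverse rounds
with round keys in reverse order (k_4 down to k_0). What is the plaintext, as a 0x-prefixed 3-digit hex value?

s_0 = ciphertext = 0x751
s_1 = InvRound(s_0, k_4) = 0x546
s_2 = InvRound(s_1, k_3) = 0x26C
s_3 = InvRound(s_2, k_2) = 0x832
s_4 = InvRound(s_3, k_1) = 0x410
s_5 = InvRound(s_4, k_0) = 0xDC5

0xDC5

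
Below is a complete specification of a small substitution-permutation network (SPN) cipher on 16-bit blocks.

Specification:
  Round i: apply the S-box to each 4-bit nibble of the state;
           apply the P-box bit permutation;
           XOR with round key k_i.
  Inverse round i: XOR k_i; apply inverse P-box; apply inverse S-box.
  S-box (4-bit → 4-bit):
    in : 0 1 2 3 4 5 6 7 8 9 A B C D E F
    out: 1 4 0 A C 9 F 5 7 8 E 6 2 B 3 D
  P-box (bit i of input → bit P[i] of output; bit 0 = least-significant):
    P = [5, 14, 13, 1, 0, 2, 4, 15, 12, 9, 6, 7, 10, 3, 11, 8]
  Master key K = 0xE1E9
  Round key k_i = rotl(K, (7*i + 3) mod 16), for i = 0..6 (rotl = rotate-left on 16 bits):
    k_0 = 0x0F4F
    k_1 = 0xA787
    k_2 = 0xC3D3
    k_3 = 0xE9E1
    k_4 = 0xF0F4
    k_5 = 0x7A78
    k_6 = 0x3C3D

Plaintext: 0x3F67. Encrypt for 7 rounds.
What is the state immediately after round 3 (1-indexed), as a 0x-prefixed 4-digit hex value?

s_0 = plaintext = 0x3F67
s_1 = Round(s_0, k_0) = 0xBEB2
s_2 = Round(s_1, k_1) = 0xBD9B
s_3 = Round(s_2, k_2) = 0x395B
s_4 = Round(s_3, k_3) = 0x0868
s_5 = Round(s_4, k_4) = 0x0681
s_6 = Round(s_5, k_5) = 0x4CAD
s_7 = Round(s_6, k_6) = 0xF70B

0x395B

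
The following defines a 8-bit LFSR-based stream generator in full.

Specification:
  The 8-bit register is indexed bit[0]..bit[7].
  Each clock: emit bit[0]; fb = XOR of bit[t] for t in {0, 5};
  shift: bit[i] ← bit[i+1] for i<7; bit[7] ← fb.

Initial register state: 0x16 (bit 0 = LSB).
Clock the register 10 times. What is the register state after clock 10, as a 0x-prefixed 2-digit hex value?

reg_0 = 0x16
clock 1: out=0, reg = 0x0B
clock 2: out=1, reg = 0x85
clock 3: out=1, reg = 0xC2
clock 4: out=0, reg = 0x61
clock 5: out=1, reg = 0x30
clock 6: out=0, reg = 0x98
clock 7: out=0, reg = 0x4C
clock 8: out=0, reg = 0x26
clock 9: out=0, reg = 0x93
clock 10: out=1, reg = 0xC9

0xC9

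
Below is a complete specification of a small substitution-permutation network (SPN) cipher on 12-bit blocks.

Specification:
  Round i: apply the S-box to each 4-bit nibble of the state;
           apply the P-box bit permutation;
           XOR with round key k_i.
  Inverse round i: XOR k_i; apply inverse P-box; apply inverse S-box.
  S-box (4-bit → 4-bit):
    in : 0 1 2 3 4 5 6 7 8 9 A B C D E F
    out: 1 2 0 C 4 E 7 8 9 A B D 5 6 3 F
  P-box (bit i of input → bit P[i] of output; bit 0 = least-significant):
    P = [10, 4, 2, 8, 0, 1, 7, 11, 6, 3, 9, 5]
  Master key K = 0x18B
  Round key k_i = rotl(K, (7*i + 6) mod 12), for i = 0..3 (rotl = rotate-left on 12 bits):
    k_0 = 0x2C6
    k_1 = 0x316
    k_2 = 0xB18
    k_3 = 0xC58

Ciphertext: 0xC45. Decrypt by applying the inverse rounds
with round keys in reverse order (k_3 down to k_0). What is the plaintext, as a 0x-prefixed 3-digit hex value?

0x53B

s_0 = ciphertext = 0xC45
s_1 = InvRound(s_0, k_3) = 0x10D
s_2 = InvRound(s_1, k_2) = 0x48D
s_3 = InvRound(s_2, k_1) = 0xD6A
s_4 = InvRound(s_3, k_0) = 0x53B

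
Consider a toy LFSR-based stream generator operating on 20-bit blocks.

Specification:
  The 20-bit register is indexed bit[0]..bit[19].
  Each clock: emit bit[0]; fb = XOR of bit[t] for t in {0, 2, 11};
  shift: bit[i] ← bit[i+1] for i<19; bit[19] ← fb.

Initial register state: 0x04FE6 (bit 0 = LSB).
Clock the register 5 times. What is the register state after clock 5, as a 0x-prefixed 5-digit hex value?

0xB027F

reg_0 = 0x04FE6
clock 1: out=0, reg = 0x027F3
clock 2: out=1, reg = 0x813F9
clock 3: out=1, reg = 0xC09FC
clock 4: out=0, reg = 0x604FE
clock 5: out=0, reg = 0xB027F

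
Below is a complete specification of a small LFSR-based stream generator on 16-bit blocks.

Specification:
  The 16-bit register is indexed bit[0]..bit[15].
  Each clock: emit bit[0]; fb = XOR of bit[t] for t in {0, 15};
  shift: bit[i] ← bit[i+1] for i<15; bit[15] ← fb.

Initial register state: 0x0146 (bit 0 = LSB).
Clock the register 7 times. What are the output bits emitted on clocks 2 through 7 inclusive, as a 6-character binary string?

reg_0 = 0x0146
clock 1: out=0, reg = 0x00A3
clock 2: out=1, reg = 0x8051
clock 3: out=1, reg = 0x4028
clock 4: out=0, reg = 0x2014
clock 5: out=0, reg = 0x100A
clock 6: out=0, reg = 0x0805
clock 7: out=1, reg = 0x8402

110001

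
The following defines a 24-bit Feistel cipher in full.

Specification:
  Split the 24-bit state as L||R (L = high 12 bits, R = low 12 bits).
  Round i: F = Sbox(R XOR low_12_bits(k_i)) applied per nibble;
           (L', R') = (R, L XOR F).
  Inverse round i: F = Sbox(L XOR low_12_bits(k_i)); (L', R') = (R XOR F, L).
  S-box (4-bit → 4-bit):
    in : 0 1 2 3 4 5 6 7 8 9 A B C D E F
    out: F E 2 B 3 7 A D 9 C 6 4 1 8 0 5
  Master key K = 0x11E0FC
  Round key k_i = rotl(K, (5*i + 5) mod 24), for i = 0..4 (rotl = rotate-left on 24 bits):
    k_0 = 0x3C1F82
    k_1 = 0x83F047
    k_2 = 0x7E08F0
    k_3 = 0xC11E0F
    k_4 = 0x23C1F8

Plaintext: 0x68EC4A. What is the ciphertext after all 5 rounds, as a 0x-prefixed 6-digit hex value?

0x6E01C9

s_0 = plaintext = 0x68EC4A
s_1 = Round(s_0, k_0) = 0xC4AD97
s_2 = Round(s_1, k_1) = 0xD974C5
s_3 = Round(s_2, k_2) = 0x4C5C20
s_4 = Round(s_3, k_3) = 0xC206E0
s_5 = Round(s_4, k_4) = 0x6E01C9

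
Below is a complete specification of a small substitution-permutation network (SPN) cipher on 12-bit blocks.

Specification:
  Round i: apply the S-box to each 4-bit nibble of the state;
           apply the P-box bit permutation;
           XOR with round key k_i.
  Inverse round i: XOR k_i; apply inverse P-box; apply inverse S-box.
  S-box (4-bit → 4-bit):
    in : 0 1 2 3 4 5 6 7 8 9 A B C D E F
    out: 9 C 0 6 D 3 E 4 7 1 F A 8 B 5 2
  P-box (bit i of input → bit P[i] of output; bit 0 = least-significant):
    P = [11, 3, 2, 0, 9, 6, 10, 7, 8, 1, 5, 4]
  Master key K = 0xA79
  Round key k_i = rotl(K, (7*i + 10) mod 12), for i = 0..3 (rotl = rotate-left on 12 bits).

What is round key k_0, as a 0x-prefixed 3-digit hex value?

0x69E

K = 0xA79
k_0 = rotl(K, (7*0+10) mod 12) = rotl(K, 10) = 0x69E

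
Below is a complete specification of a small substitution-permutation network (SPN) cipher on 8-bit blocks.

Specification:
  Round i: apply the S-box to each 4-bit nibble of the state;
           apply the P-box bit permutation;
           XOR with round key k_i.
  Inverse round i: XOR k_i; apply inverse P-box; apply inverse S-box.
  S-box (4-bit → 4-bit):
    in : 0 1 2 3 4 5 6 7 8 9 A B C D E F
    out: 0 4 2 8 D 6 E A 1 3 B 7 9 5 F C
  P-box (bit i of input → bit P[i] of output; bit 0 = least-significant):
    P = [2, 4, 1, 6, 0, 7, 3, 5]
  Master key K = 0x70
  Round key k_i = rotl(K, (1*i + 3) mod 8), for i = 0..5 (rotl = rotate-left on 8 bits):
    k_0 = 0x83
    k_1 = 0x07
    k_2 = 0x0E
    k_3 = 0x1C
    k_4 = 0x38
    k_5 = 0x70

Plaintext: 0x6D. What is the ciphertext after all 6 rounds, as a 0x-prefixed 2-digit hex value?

0x9E

s_0 = plaintext = 0x6D
s_1 = Round(s_0, k_0) = 0x2D
s_2 = Round(s_1, k_1) = 0x81
s_3 = Round(s_2, k_2) = 0x0D
s_4 = Round(s_3, k_3) = 0x1A
s_5 = Round(s_4, k_4) = 0x64
s_6 = Round(s_5, k_5) = 0x9E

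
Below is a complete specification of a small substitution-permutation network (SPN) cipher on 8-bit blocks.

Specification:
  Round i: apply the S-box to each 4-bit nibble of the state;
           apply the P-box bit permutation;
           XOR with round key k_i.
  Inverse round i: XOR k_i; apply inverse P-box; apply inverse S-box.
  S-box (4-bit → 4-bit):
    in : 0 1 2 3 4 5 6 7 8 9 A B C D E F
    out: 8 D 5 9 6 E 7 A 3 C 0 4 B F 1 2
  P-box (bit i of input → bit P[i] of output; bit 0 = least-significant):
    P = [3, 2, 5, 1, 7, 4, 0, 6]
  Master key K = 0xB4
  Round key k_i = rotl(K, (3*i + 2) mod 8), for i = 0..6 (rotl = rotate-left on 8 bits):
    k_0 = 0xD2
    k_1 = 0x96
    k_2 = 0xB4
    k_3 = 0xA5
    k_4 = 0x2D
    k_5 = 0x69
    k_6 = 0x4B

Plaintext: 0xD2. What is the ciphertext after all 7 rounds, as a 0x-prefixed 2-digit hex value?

s_0 = plaintext = 0xD2
s_1 = Round(s_0, k_0) = 0x2B
s_2 = Round(s_1, k_1) = 0x37
s_3 = Round(s_2, k_2) = 0x72
s_4 = Round(s_3, k_3) = 0xDD
s_5 = Round(s_4, k_4) = 0xD2
s_6 = Round(s_5, k_5) = 0x90
s_7 = Round(s_6, k_6) = 0x08

0x08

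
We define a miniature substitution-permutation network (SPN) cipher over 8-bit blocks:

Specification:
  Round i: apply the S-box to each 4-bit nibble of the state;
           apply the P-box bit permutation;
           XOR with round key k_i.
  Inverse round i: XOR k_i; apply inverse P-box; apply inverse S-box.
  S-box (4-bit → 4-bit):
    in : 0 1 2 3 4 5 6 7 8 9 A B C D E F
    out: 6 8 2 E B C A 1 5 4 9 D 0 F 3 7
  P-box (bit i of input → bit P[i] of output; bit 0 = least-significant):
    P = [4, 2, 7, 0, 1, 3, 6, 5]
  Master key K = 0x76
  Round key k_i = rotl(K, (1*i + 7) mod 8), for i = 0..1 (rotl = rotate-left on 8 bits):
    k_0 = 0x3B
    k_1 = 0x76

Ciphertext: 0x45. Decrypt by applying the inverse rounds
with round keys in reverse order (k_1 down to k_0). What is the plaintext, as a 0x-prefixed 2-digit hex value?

s_0 = ciphertext = 0x45
s_1 = InvRound(s_0, k_1) = 0xAA
s_2 = InvRound(s_1, k_0) = 0xCB

0xCB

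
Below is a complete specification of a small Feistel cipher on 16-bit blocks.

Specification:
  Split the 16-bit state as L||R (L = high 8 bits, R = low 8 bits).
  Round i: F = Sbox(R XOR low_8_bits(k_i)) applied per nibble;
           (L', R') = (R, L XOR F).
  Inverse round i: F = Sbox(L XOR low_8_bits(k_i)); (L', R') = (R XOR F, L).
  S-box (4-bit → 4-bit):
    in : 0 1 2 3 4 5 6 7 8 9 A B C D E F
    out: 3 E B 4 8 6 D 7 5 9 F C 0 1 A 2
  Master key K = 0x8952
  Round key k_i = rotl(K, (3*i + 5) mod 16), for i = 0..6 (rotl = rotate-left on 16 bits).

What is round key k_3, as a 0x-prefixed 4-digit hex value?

0xA254

K = 0x8952
k_0 = rotl(K, (3*0+5) mod 16) = rotl(K, 5) = 0x2A51
k_1 = rotl(K, (3*1+5) mod 16) = rotl(K, 8) = 0x5289
k_2 = rotl(K, (3*2+5) mod 16) = rotl(K, 11) = 0x944A
k_3 = rotl(K, (3*3+5) mod 16) = rotl(K, 14) = 0xA254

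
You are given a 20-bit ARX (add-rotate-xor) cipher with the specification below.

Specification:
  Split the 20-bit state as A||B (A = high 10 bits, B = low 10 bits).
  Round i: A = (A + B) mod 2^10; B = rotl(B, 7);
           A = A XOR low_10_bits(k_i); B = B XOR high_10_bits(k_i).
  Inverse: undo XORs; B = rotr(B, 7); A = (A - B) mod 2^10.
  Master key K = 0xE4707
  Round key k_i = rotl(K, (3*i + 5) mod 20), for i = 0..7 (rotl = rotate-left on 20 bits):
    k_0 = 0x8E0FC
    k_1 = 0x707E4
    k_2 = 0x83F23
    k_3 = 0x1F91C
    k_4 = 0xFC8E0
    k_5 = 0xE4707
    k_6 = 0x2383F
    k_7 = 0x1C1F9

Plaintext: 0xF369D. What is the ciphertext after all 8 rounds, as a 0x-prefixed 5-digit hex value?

s_0 = plaintext = 0xF369D
s_1 = Round(s_0, k_0) = 0xA58EB
s_2 = Round(s_1, k_1) = 0x1945C
s_3 = Round(s_2, k_2) = 0xF8804
s_4 = Round(s_3, k_3) = 0xBEA7E
s_5 = Round(s_4, k_4) = 0x660BD
s_6 = Round(s_5, k_5) = 0x54906
s_7 = Round(s_6, k_6) = 0x99FAE
s_8 = Round(s_7, k_7) = 0xFB305

0xFB305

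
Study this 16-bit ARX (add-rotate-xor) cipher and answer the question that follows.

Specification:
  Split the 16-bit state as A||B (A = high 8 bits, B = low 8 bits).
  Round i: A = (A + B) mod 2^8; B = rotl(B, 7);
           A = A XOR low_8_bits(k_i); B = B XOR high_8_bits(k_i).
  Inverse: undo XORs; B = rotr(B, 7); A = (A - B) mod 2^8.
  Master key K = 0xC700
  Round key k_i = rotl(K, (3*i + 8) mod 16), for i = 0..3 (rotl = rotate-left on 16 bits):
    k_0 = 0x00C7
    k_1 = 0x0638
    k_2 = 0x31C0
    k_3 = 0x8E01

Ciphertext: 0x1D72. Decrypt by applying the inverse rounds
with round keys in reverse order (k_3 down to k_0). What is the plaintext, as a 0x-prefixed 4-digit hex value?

0x9E5E

s_0 = ciphertext = 0x1D72
s_1 = InvRound(s_0, k_3) = 0x23F9
s_2 = InvRound(s_1, k_2) = 0x5291
s_3 = InvRound(s_2, k_1) = 0x3B2F
s_4 = InvRound(s_3, k_0) = 0x9E5E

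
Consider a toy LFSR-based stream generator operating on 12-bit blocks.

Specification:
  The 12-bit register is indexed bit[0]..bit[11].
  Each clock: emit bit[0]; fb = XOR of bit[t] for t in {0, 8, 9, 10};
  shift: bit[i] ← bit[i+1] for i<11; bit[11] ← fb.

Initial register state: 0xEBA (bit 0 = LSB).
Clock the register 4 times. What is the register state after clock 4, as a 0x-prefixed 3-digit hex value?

reg_0 = 0xEBA
clock 1: out=0, reg = 0x75D
clock 2: out=1, reg = 0x3AE
clock 3: out=0, reg = 0x1D7
clock 4: out=1, reg = 0x0EB

0x0EB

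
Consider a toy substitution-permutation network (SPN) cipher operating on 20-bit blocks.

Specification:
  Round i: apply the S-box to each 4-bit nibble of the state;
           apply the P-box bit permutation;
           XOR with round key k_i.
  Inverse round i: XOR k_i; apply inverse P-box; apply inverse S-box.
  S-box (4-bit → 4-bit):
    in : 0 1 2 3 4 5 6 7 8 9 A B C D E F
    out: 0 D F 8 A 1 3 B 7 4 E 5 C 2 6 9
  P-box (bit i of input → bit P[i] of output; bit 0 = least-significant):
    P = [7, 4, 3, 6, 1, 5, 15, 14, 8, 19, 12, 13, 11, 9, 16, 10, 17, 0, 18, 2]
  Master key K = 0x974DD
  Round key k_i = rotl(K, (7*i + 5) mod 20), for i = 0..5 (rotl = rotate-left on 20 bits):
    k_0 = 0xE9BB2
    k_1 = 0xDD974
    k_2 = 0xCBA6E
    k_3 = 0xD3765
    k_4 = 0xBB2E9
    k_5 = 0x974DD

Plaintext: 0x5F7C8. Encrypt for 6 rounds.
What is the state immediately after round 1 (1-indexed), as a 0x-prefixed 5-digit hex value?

0x4762A

s_0 = plaintext = 0x5F7C8
s_1 = Round(s_0, k_0) = 0x4762A
s_2 = Round(s_1, k_1) = 0x5160B
s_3 = Round(s_2, k_2) = 0x7B7E6
s_4 = Round(s_3, k_3) = 0x69ED0
s_5 = Round(s_4, k_4) = 0x0A2C8
s_6 = Round(s_5, k_5) = 0x08345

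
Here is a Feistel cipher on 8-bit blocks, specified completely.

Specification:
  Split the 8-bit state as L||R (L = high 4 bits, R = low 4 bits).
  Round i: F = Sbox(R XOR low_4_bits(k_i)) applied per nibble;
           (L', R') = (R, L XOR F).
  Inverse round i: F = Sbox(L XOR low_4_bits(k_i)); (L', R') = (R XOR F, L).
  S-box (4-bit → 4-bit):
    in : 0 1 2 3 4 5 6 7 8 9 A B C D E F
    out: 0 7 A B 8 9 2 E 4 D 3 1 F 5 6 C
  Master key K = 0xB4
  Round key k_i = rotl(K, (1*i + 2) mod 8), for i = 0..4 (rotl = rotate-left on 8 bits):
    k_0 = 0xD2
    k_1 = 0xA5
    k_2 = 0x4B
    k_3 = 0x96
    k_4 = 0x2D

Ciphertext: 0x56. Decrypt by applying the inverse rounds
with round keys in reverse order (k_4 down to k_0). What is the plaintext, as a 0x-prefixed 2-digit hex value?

0x24

s_0 = ciphertext = 0x56
s_1 = InvRound(s_0, k_4) = 0x25
s_2 = InvRound(s_1, k_3) = 0xD2
s_3 = InvRound(s_2, k_2) = 0x0D
s_4 = InvRound(s_3, k_1) = 0x40
s_5 = InvRound(s_4, k_0) = 0x24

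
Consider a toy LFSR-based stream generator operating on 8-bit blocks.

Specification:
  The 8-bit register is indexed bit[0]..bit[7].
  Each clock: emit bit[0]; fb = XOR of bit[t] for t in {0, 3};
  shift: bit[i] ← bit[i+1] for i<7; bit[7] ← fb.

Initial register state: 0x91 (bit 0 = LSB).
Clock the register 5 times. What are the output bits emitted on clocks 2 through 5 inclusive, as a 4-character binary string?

0001

reg_0 = 0x91
clock 1: out=1, reg = 0xC8
clock 2: out=0, reg = 0xE4
clock 3: out=0, reg = 0x72
clock 4: out=0, reg = 0x39
clock 5: out=1, reg = 0x1C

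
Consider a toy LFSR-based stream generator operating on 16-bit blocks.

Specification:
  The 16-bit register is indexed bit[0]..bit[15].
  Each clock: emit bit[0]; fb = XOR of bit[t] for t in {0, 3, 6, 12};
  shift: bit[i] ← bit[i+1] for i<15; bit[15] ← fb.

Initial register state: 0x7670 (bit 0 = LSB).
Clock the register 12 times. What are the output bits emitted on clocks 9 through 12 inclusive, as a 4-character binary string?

0110

reg_0 = 0x7670
clock 1: out=0, reg = 0x3B38
clock 2: out=0, reg = 0x1D9C
clock 3: out=0, reg = 0x0ECE
clock 4: out=0, reg = 0x0767
clock 5: out=1, reg = 0x03B3
clock 6: out=1, reg = 0x81D9
clock 7: out=1, reg = 0xC0EC
clock 8: out=0, reg = 0x6076
clock 9: out=0, reg = 0xB03B
clock 10: out=1, reg = 0xD81D
clock 11: out=1, reg = 0xEC0E
clock 12: out=0, reg = 0xF607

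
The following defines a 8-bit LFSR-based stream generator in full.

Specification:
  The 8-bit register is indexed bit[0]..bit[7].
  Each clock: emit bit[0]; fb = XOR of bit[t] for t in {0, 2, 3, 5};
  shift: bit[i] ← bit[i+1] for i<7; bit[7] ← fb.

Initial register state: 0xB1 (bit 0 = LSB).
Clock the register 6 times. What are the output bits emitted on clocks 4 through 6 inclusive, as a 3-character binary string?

reg_0 = 0xB1
clock 1: out=1, reg = 0x58
clock 2: out=0, reg = 0xAC
clock 3: out=0, reg = 0xD6
clock 4: out=0, reg = 0xEB
clock 5: out=1, reg = 0xF5
clock 6: out=1, reg = 0xFA

011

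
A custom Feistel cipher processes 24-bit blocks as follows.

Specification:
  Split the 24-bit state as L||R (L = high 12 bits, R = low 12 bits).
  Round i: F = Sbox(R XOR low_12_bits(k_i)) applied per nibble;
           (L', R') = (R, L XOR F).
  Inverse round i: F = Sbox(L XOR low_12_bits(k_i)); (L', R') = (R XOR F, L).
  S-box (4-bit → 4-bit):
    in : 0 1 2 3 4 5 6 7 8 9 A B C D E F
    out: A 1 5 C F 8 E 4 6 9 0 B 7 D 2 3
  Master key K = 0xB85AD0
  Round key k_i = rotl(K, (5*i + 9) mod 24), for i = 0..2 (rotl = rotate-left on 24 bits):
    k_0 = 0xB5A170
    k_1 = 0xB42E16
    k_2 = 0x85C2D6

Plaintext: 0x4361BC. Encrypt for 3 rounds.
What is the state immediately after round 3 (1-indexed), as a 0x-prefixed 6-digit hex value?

s_0 = plaintext = 0x4361BC
s_1 = Round(s_0, k_0) = 0x1BCE41
s_2 = Round(s_1, k_1) = 0xE41B38
s_3 = Round(s_2, k_2) = 0xB38763

0xB38763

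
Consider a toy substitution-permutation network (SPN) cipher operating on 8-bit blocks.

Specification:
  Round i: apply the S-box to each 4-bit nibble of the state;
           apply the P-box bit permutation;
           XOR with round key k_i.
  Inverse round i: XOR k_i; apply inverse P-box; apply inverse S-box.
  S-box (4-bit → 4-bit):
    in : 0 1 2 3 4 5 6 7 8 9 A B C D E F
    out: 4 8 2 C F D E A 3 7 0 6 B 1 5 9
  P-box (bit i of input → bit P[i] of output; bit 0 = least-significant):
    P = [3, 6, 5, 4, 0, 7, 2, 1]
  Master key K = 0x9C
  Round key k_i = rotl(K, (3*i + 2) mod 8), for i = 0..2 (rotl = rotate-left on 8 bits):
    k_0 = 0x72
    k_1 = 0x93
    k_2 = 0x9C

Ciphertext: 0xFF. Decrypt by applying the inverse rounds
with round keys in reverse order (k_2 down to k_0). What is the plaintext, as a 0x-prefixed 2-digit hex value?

s_0 = ciphertext = 0xFF
s_1 = InvRound(s_0, k_2) = 0xFB
s_2 = InvRound(s_1, k_1) = 0xA9
s_3 = InvRound(s_2, k_0) = 0xCC

0xCC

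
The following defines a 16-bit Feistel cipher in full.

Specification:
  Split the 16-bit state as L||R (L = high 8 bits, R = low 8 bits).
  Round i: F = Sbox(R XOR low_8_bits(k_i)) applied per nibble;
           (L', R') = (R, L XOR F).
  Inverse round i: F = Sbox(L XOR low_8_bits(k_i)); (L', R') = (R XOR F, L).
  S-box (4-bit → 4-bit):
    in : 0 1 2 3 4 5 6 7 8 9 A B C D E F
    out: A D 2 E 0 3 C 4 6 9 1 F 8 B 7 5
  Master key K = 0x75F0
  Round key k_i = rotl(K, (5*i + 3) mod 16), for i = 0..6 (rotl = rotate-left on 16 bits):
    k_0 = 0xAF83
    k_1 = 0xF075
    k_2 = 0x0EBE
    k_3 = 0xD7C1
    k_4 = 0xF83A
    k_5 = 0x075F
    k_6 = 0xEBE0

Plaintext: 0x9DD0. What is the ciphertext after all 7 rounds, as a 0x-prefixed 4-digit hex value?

0x3AD8

s_0 = plaintext = 0x9DD0
s_1 = Round(s_0, k_0) = 0xD0A3
s_2 = Round(s_1, k_1) = 0xA36C
s_3 = Round(s_2, k_2) = 0x6C11
s_4 = Round(s_3, k_3) = 0x11D6
s_5 = Round(s_4, k_4) = 0xD669
s_6 = Round(s_5, k_5) = 0x693A
s_7 = Round(s_6, k_6) = 0x3AD8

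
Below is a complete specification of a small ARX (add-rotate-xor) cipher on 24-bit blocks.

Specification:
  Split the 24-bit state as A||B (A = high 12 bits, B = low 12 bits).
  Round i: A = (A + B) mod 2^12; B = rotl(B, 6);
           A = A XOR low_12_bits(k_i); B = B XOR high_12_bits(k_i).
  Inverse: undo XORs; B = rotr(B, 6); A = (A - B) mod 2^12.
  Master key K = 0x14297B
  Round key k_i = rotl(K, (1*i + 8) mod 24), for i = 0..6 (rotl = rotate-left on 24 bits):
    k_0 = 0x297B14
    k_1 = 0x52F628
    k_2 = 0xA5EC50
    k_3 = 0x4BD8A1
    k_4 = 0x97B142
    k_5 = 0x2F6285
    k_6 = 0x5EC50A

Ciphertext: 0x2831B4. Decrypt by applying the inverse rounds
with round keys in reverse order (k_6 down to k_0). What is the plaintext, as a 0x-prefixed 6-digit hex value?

0xD389F3

s_0 = ciphertext = 0x2831B4
s_1 = InvRound(s_0, k_6) = 0x178611
s_2 = InvRound(s_1, k_5) = 0xA2A9D3
s_3 = InvRound(s_2, k_4) = 0x166A02
s_4 = InvRound(s_3, k_3) = 0x9CDFFA
s_5 = InvRound(s_4, k_2) = 0xC87916
s_6 = InvRound(s_5, k_1) = 0xC3FE70
s_7 = InvRound(s_6, k_0) = 0xD389F3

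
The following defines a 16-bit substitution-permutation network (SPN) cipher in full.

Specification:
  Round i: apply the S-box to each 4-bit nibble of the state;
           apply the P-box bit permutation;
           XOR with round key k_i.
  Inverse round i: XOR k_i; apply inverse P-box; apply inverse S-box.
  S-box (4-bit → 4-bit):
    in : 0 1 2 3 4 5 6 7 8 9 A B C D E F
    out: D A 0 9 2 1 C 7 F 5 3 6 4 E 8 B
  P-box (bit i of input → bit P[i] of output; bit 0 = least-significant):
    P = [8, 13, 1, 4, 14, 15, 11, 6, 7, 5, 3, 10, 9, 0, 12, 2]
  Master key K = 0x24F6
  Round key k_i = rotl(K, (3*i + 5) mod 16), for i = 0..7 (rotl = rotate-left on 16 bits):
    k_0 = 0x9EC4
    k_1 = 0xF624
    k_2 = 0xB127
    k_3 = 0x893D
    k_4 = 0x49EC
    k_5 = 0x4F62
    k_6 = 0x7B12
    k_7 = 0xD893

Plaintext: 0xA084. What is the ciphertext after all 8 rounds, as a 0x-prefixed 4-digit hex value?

0xCD26

s_0 = plaintext = 0xA084
s_1 = Round(s_0, k_0) = 0x700D
s_2 = Round(s_1, k_1) = 0x88FF
s_3 = Round(s_2, k_2) = 0x46DA
s_4 = Round(s_3, k_3) = 0x2474
s_5 = Round(s_4, k_4) = 0xA1CC
s_6 = Round(s_5, k_5) = 0x4141
s_7 = Round(s_6, k_6) = 0xDF23
s_8 = Round(s_7, k_7) = 0xCD26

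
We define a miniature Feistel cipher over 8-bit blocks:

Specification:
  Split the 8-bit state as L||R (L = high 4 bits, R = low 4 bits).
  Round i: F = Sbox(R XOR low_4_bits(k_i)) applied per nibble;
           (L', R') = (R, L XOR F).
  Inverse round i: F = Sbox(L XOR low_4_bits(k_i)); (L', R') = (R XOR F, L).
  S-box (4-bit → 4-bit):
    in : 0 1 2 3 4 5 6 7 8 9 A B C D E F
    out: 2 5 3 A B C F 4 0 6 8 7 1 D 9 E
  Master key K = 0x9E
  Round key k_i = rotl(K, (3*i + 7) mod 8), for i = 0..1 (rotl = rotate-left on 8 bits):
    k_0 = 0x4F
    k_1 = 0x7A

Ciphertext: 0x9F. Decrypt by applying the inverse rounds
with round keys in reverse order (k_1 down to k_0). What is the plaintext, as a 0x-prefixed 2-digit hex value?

0x15

s_0 = ciphertext = 0x9F
s_1 = InvRound(s_0, k_1) = 0x59
s_2 = InvRound(s_1, k_0) = 0x15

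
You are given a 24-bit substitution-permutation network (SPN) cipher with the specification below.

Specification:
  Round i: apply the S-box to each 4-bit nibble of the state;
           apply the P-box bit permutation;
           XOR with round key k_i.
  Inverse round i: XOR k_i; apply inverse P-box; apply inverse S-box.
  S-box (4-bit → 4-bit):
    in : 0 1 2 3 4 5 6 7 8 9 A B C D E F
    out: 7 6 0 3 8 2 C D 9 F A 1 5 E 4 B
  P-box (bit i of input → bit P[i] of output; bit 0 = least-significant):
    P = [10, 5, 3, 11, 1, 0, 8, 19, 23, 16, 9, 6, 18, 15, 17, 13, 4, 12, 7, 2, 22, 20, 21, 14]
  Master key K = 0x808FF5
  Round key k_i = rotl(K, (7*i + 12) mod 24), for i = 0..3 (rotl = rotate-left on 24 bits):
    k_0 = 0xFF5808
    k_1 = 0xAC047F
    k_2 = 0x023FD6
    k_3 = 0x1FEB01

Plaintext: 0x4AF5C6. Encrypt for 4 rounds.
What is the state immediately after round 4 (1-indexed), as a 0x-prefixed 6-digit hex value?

0x28B756

s_0 = plaintext = 0x4AF5C6
s_1 = Round(s_0, k_0) = 0xFAA106
s_2 = Round(s_1, k_1) = 0xFDFF70
s_3 = Round(s_2, k_2) = 0xDFCA38
s_4 = Round(s_3, k_3) = 0x28B756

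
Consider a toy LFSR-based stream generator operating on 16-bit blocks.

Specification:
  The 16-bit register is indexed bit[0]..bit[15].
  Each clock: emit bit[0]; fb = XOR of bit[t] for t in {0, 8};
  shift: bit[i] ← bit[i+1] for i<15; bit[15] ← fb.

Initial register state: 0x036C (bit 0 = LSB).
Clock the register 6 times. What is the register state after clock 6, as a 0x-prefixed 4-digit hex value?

0xBC0D

reg_0 = 0x036C
clock 1: out=0, reg = 0x81B6
clock 2: out=0, reg = 0xC0DB
clock 3: out=1, reg = 0xE06D
clock 4: out=1, reg = 0xF036
clock 5: out=0, reg = 0x781B
clock 6: out=1, reg = 0xBC0D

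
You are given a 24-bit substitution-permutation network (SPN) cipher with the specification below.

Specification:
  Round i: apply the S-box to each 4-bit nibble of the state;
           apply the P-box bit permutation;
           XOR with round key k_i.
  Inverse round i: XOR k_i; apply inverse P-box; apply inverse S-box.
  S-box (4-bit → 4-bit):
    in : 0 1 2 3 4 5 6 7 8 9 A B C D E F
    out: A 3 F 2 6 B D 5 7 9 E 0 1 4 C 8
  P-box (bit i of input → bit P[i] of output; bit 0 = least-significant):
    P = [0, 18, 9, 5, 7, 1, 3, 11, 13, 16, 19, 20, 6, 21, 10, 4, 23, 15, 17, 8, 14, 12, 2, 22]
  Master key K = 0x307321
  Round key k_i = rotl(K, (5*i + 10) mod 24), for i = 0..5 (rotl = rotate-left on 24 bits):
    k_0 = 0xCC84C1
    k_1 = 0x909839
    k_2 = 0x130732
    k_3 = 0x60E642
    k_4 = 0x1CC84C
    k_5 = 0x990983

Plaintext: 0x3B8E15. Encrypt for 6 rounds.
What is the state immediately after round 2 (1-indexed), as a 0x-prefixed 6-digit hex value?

0xC513C2

s_0 = plaintext = 0x3B8E15
s_1 = Round(s_0, k_0) = 0xF09022
s_2 = Round(s_1, k_1) = 0xC513C2
s_3 = Round(s_2, k_2) = 0xB6C4D3
s_4 = Round(s_3, k_3) = 0xEFE70A
s_5 = Round(s_4, k_4) = 0x50E77A
s_6 = Round(s_5, k_5) = 0xD5FE3B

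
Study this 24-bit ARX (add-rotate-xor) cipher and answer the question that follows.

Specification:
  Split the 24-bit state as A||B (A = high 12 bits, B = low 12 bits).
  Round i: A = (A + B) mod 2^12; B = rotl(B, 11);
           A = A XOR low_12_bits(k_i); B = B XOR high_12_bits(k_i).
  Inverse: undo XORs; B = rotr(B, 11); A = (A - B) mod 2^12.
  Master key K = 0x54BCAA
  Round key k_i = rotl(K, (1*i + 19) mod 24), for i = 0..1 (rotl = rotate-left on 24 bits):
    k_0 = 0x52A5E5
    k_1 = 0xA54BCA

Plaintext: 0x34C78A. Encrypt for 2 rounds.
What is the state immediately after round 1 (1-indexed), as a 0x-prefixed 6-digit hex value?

s_0 = plaintext = 0x34C78A
s_1 = Round(s_0, k_0) = 0xF336EF
s_2 = Round(s_1, k_1) = 0xDE8123

0xF336EF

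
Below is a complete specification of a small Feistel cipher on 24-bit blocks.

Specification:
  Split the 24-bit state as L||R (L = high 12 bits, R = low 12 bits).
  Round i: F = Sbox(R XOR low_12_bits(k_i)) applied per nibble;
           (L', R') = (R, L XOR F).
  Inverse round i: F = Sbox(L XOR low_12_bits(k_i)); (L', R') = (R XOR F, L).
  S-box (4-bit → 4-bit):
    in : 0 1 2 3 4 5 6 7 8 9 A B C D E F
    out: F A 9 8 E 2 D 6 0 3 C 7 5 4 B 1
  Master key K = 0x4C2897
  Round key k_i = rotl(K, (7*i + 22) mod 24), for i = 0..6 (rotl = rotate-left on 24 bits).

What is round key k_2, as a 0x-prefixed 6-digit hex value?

K = 0x4C2897
k_0 = rotl(K, (7*0+22) mod 24) = rotl(K, 22) = 0xD30A25
k_1 = rotl(K, (7*1+22) mod 24) = rotl(K, 5) = 0x8512E9
k_2 = rotl(K, (7*2+22) mod 24) = rotl(K, 12) = 0x8974C2

0x8974C2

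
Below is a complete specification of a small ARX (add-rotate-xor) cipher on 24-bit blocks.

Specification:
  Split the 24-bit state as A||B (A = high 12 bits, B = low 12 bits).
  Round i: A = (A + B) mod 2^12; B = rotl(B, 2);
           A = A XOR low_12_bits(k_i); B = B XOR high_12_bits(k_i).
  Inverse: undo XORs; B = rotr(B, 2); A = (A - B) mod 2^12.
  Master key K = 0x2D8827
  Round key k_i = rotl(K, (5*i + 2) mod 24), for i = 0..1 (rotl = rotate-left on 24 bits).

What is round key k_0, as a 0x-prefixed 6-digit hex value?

K = 0x2D8827
k_0 = rotl(K, (5*0+2) mod 24) = rotl(K, 2) = 0xB6209C

0xB6209C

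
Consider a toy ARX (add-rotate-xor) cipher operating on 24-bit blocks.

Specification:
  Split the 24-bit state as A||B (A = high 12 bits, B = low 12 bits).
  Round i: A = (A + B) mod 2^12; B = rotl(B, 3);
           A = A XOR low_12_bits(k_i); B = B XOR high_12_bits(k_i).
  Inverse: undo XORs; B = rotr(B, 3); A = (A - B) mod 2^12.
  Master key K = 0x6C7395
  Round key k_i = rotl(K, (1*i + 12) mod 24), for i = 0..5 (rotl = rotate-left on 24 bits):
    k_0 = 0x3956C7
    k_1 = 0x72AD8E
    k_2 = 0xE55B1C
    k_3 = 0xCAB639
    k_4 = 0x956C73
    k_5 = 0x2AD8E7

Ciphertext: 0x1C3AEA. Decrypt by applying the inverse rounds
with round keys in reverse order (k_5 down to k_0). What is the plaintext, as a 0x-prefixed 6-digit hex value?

s_0 = ciphertext = 0x1C3AEA
s_1 = InvRound(s_0, k_5) = 0xA1CF08
s_2 = InvRound(s_1, k_4) = 0x9A4CCB
s_3 = InvRound(s_2, k_3) = 0xF9100C
s_4 = InvRound(s_3, k_2) = 0x0C23CB
s_5 = InvRound(s_4, k_1) = 0xAB029C
s_6 = InvRound(s_5, k_0) = 0xA56221

0xA56221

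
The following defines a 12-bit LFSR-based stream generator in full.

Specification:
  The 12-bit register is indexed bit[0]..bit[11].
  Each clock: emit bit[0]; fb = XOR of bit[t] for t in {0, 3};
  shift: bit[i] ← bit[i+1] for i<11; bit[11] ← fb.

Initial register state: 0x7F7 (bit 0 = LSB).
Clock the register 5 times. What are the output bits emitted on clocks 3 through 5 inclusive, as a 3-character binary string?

reg_0 = 0x7F7
clock 1: out=1, reg = 0xBFB
clock 2: out=1, reg = 0x5FD
clock 3: out=1, reg = 0x2FE
clock 4: out=0, reg = 0x97F
clock 5: out=1, reg = 0x4BF

101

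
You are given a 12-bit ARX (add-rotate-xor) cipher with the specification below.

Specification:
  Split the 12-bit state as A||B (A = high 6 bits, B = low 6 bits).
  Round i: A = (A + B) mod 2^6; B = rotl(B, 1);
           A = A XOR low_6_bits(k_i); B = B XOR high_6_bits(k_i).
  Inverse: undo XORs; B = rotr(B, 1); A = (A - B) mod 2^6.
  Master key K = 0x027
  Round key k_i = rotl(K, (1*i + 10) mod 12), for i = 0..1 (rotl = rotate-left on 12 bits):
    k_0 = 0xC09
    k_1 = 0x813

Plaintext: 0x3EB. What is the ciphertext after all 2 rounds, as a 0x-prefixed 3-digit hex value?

s_0 = plaintext = 0x3EB
s_1 = Round(s_0, k_0) = 0xCE7
s_2 = Round(s_1, k_1) = 0x26F

0x26F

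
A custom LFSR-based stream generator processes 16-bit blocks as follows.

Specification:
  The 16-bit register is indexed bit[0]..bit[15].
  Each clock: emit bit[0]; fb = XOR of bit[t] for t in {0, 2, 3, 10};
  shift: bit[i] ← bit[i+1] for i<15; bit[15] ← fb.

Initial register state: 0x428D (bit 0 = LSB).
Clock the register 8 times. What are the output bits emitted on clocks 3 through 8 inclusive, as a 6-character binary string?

reg_0 = 0x428D
clock 1: out=1, reg = 0xA146
clock 2: out=0, reg = 0xD0A3
clock 3: out=1, reg = 0xE851
clock 4: out=1, reg = 0xF428
clock 5: out=0, reg = 0x7A14
clock 6: out=0, reg = 0xBD0A
clock 7: out=0, reg = 0x5E85
clock 8: out=1, reg = 0xAF42

110001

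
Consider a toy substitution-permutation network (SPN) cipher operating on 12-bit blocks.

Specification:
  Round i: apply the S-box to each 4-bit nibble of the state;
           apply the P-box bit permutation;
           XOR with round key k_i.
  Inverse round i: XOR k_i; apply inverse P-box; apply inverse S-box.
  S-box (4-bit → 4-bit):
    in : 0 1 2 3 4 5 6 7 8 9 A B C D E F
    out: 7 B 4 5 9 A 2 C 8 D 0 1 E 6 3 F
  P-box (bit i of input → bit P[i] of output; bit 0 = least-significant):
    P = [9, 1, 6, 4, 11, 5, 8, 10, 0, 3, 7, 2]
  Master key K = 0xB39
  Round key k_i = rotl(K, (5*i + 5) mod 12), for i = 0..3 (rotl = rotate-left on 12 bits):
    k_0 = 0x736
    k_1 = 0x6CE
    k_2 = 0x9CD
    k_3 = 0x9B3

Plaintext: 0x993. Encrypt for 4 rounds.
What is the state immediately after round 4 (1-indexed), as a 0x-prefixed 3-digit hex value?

s_0 = plaintext = 0x993
s_1 = Round(s_0, k_0) = 0x8F3
s_2 = Round(s_1, k_1) = 0x9AA
s_3 = Round(s_2, k_2) = 0x948
s_4 = Round(s_3, k_3) = 0x526

0x526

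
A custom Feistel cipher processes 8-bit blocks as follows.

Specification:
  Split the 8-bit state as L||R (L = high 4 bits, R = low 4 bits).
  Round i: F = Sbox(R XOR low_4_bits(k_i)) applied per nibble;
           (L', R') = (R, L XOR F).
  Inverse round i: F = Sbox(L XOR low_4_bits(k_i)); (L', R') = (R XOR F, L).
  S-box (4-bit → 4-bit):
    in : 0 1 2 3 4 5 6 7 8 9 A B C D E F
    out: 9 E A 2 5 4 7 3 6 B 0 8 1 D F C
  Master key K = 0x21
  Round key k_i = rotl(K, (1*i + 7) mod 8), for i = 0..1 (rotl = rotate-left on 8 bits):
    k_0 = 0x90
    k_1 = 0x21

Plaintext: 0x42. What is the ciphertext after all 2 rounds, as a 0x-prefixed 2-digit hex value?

0xEE

s_0 = plaintext = 0x42
s_1 = Round(s_0, k_0) = 0x2E
s_2 = Round(s_1, k_1) = 0xEE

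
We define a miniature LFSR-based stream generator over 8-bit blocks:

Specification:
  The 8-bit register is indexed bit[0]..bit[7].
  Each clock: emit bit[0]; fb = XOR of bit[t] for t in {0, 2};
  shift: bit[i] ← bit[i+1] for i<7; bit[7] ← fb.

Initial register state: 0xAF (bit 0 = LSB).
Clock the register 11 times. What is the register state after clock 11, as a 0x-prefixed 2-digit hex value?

0xB0

reg_0 = 0xAF
clock 1: out=1, reg = 0x57
clock 2: out=1, reg = 0x2B
clock 3: out=1, reg = 0x95
clock 4: out=1, reg = 0x4A
clock 5: out=0, reg = 0x25
clock 6: out=1, reg = 0x12
clock 7: out=0, reg = 0x09
clock 8: out=1, reg = 0x84
clock 9: out=0, reg = 0xC2
clock 10: out=0, reg = 0x61
clock 11: out=1, reg = 0xB0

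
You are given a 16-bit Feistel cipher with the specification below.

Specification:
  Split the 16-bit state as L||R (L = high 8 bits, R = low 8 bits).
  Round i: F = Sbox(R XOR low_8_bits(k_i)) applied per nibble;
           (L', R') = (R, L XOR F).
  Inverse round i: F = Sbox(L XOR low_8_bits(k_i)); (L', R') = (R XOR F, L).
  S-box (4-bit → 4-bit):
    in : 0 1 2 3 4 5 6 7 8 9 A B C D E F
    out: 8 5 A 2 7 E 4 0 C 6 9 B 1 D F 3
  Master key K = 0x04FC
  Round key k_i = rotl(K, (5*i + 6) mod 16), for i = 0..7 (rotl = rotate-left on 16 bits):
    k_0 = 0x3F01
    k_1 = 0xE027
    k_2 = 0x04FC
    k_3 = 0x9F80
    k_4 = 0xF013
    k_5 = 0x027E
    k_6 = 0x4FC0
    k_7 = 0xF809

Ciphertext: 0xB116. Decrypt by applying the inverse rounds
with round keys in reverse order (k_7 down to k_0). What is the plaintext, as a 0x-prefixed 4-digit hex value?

0x46D2

s_0 = ciphertext = 0xB116
s_1 = InvRound(s_0, k_7) = 0xAAB1
s_2 = InvRound(s_1, k_6) = 0xF8AA
s_3 = InvRound(s_2, k_5) = 0x6EF8
s_4 = InvRound(s_3, k_4) = 0xF56E
s_5 = InvRound(s_4, k_3) = 0x60F5
s_6 = InvRound(s_5, k_2) = 0x9460
s_7 = InvRound(s_6, k_1) = 0xD294
s_8 = InvRound(s_7, k_0) = 0x46D2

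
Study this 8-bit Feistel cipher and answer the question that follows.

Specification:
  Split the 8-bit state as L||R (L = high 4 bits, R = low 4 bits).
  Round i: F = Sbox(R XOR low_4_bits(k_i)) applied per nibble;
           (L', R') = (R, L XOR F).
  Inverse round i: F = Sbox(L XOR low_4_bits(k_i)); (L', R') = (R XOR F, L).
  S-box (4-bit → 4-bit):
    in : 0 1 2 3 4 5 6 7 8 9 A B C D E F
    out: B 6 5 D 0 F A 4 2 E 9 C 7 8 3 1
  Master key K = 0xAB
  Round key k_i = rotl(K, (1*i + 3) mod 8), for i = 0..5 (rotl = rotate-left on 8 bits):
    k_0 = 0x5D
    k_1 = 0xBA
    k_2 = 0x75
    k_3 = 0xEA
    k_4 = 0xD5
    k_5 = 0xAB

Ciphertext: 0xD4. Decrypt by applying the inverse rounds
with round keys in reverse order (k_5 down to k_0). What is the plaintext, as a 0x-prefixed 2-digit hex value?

0x63

s_0 = ciphertext = 0xD4
s_1 = InvRound(s_0, k_5) = 0xED
s_2 = InvRound(s_1, k_4) = 0x1E
s_3 = InvRound(s_2, k_3) = 0x21
s_4 = InvRound(s_3, k_2) = 0x52
s_5 = InvRound(s_4, k_1) = 0x35
s_6 = InvRound(s_5, k_0) = 0x63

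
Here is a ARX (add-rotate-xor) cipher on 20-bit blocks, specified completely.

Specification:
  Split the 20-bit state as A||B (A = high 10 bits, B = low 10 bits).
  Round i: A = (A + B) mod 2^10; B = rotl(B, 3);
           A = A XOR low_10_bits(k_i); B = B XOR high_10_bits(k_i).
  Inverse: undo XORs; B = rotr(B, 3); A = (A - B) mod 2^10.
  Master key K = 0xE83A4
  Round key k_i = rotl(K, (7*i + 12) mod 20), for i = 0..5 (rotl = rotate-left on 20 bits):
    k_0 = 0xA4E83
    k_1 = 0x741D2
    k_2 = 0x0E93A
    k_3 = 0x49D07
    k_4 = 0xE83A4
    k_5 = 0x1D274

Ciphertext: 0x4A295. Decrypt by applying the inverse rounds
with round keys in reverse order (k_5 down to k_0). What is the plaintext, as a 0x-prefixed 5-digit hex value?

s_0 = ciphertext = 0x4A295
s_1 = InvRound(s_0, k_5) = 0xA00DC
s_2 = InvRound(s_1, k_4) = 0xAD66F
s_3 = InvRound(s_2, k_3) = 0xD2469
s_4 = InvRound(s_3, k_2) = 0x3A58A
s_5 = InvRound(s_4, k_1) = 0x0C10B
s_6 = InvRound(s_5, k_0) = 0x90073

0x90073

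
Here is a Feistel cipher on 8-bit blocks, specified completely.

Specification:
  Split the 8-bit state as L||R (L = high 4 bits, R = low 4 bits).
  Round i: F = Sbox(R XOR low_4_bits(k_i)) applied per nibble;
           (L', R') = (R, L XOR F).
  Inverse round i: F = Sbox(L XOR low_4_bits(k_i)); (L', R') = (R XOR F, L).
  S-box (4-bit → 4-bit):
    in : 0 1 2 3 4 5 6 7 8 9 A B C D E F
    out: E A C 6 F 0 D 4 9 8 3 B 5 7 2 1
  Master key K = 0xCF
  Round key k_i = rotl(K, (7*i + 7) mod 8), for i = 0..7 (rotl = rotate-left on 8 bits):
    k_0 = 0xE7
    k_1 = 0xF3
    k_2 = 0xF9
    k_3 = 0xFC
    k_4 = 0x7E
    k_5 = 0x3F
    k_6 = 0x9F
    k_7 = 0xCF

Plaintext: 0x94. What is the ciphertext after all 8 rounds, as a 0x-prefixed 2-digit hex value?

0xA7

s_0 = plaintext = 0x94
s_1 = Round(s_0, k_0) = 0x4F
s_2 = Round(s_1, k_1) = 0xF1
s_3 = Round(s_2, k_2) = 0x16
s_4 = Round(s_3, k_3) = 0x62
s_5 = Round(s_4, k_4) = 0x23
s_6 = Round(s_5, k_5) = 0x37
s_7 = Round(s_6, k_6) = 0x7A
s_8 = Round(s_7, k_7) = 0xA7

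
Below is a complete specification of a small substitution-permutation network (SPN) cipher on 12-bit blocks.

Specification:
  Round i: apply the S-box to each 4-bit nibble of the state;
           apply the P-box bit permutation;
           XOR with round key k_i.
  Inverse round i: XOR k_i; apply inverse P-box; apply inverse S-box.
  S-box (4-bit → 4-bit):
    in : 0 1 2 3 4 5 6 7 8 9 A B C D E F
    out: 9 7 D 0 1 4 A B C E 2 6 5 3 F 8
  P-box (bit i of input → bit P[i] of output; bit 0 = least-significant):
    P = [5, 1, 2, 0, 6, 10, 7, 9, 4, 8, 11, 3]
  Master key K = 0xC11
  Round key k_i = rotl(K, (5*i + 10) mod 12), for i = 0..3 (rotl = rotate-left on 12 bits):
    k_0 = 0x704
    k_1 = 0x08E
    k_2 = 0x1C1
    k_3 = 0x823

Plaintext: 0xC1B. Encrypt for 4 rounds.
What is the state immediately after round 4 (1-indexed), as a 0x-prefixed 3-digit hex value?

0xDC8

s_0 = plaintext = 0xC1B
s_1 = Round(s_0, k_0) = 0xBD2
s_2 = Round(s_1, k_1) = 0xDEB
s_3 = Round(s_2, k_2) = 0x617
s_4 = Round(s_3, k_3) = 0xDC8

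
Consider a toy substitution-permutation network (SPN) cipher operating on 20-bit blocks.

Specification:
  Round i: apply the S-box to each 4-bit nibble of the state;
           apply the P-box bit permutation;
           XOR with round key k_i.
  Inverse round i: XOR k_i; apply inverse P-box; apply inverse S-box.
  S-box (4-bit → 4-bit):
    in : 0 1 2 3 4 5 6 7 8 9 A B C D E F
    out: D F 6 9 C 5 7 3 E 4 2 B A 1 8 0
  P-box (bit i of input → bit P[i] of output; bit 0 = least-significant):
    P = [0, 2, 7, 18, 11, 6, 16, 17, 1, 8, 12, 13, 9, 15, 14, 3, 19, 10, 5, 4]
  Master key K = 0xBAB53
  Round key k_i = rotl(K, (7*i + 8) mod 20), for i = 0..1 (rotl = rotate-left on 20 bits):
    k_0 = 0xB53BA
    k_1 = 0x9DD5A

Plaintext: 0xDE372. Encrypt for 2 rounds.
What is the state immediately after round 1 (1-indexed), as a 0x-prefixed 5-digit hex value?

s_0 = plaintext = 0xDE372
s_1 = Round(s_0, k_0) = 0x37B74
s_2 = Round(s_1, k_1) = 0x57688

0x37B74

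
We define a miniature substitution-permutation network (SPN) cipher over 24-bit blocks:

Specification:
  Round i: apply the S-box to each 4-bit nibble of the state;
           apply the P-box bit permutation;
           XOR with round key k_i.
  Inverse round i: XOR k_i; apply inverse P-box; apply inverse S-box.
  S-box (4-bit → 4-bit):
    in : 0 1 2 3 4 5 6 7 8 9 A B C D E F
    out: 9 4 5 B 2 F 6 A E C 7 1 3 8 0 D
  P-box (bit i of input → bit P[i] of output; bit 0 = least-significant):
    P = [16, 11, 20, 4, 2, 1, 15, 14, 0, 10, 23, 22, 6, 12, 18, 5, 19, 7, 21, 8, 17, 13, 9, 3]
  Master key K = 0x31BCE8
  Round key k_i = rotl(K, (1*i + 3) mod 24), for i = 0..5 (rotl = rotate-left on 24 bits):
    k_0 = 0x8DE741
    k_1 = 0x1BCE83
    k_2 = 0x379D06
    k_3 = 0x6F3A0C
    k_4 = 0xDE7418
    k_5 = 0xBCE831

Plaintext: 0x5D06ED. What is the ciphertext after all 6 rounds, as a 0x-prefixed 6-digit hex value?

0x07DBDF

s_0 = plaintext = 0x5D06ED
s_1 = Round(s_0, k_0) = 0x0FC039
s_2 = Round(s_1, k_1) = 0x619FDC
s_3 = Round(s_2, k_2) = 0xD2F727
s_4 = Round(s_3, k_3) = 0x03B670
s_5 = Round(s_4, k_4) = 0x5531C2
s_6 = Round(s_5, k_5) = 0x07DBDF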